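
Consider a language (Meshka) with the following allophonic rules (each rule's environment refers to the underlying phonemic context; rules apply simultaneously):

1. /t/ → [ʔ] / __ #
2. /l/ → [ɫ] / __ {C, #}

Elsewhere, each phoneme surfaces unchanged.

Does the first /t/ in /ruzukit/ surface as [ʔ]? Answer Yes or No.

Yes

Rule 1 applies to /t/ (word-final: word-finally) → [ʔ].
The actual realization is [ʔ], which matches [ʔ].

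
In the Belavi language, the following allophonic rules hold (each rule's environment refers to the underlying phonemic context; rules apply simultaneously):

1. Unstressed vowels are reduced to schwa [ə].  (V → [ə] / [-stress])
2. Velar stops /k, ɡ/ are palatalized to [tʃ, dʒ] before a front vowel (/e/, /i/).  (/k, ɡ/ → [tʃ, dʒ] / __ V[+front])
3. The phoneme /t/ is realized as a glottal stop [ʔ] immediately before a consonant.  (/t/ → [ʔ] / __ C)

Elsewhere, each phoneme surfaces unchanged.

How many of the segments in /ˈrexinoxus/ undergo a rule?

3

Segments that undergo a rule: /i/ → [ə] (rule 1); /o/ → [ə] (rule 1); /u/ → [ə] (rule 1).
All other segments surface unchanged.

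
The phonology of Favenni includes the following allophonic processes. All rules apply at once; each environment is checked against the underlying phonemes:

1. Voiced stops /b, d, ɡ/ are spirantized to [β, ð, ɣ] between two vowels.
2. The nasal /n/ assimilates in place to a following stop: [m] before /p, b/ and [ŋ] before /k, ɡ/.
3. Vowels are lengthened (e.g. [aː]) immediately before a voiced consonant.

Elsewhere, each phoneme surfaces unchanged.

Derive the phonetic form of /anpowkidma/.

[aːmpoːwkiːdma]

/a/ (word-initial) occurs before a voiced consonant → [aː] by rule 3.
/n/ (between /a/ and /p/) occurs before a labial or velar stop → [m] by rule 2.
/o/ (between /p/ and /w/): before a voiced consonant, so rule 3 applies → [oː].
/i/ meets the environment for rule 3 (before a voiced consonant) → [iː].
/d/ — between /i/ and /m/; rule 1 does not apply here → [d].
/a/ — word-final; rule 3 does not apply here → [a].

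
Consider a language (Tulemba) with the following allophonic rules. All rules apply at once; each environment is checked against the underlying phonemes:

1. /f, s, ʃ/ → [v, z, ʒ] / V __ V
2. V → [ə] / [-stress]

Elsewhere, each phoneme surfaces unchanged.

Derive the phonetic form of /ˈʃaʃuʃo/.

/ʃ/ (word-initial): rule 1 targets it, but not between two vowels → unchanged [ʃ].
/a/ — between /ʃ/ and /ʃ/; rule 2 does not apply here → [a].
Rule 1 applies to /ʃ/ (between /a/ and /u/: between two vowels) → [ʒ].
/u/ (between /ʃ/ and /ʃ/) occurs in an unstressed syllable → [ə] by rule 2.
/ʃ/ (between /u/ and /o/) occurs between two vowels → [ʒ] by rule 1.
Rule 2 applies to /o/ (word-final: in an unstressed syllable) → [ə].

[ˈʃaʒəʒə]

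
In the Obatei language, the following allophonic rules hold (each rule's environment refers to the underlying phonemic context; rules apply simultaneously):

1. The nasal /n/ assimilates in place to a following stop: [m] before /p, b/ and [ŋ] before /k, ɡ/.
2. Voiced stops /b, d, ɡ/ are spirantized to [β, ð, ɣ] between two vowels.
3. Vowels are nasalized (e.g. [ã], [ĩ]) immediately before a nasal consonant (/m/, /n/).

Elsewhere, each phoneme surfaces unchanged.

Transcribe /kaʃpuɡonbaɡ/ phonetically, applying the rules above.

[kaʃpuɣõmbaɡ]

/k/ (word-initial): no rule targets it → [k].
/a/ — between /k/ and /ʃ/; rule 3 does not apply here → [a].
/ʃ/ stays [ʃ].
/p/ (between /ʃ/ and /u/): no rule targets it → [p].
/u/ (between /p/ and /ɡ/): rule 3 targets it, but not before a nasal consonant → unchanged [u].
/ɡ/ (between /u/ and /o/): between two vowels, so rule 2 applies → [ɣ].
/o/ (between /ɡ/ and /n/) occurs before a nasal consonant → [õ] by rule 3.
Rule 1 applies to /n/ (between /o/ and /b/: before a labial or velar stop) → [m].
/b/ (between /n/ and /a/) fails the environment for rule 2, so it stays [b].
/a/ — between /b/ and /ɡ/; rule 3 does not apply here → [a].
/ɡ/ (word-final) is in the target of rule 2 but the environment (between two vowels) is not met → [ɡ].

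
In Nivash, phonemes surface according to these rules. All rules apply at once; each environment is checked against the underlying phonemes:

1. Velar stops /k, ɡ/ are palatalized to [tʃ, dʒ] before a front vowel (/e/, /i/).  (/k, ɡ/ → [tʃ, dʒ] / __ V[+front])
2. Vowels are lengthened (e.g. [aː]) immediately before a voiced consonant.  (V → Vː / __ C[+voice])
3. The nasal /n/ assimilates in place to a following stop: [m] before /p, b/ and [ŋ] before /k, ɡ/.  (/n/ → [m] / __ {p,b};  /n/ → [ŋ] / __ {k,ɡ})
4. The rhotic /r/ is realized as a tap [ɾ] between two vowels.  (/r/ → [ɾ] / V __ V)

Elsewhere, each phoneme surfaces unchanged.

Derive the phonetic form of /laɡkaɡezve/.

[laːɡkaːdʒeːzve]

/l/ stays [l].
/a/ (between /l/ and /ɡ/) occurs before a voiced consonant → [aː] by rule 2.
/ɡ/ — between /a/ and /k/; rule 1 does not apply here → [ɡ].
/k/ (between /ɡ/ and /a/) is in the target of rule 1 but the environment (before a front vowel) is not met → [k].
/a/ (between /k/ and /ɡ/): before a voiced consonant, so rule 2 applies → [aː].
/ɡ/ — between /a/ and /e/, before a front vowel — surfaces as [dʒ] (rule 1).
Rule 2 applies to /e/ (between /ɡ/ and /z/: before a voiced consonant) → [eː].
/z/ (between /e/ and /v/) is unaffected → [z].
/v/ — not in any rule's target class → [v].
/e/ (word-final) fails the environment for rule 2, so it stays [e].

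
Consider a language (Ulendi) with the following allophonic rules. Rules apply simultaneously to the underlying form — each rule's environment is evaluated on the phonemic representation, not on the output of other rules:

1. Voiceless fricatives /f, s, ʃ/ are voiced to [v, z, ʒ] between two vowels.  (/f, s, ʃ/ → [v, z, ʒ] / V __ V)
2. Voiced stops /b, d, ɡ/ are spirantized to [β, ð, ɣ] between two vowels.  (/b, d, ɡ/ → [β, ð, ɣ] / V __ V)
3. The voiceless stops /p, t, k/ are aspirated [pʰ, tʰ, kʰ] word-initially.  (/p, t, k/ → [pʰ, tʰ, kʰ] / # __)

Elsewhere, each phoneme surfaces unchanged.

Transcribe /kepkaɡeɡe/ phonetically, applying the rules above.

[kʰepkaɣeɣe]

Rule 3 applies to /k/ (word-initial: word-initially) → [kʰ].
/e/ (between /k/ and /p/) is unaffected → [e].
/p/ (between /e/ and /k/): rule 3 targets it, but not word-initially → unchanged [p].
/k/ (between /p/ and /a/) fails the environment for rule 3, so it stays [k].
/a/ (between /k/ and /ɡ/): no rule targets it → [a].
/ɡ/ — between /a/ and /e/, between two vowels — surfaces as [ɣ] (rule 2).
/e/ — not in any rule's target class → [e].
/ɡ/ (between /e/ and /e/): between two vowels, so rule 2 applies → [ɣ].
/e/ stays [e].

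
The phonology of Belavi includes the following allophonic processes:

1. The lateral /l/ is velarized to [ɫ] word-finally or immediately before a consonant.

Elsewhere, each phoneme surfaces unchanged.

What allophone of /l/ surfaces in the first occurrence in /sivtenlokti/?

[l]

/l/ — between /n/ and /o/; rule 1 does not apply here → [l].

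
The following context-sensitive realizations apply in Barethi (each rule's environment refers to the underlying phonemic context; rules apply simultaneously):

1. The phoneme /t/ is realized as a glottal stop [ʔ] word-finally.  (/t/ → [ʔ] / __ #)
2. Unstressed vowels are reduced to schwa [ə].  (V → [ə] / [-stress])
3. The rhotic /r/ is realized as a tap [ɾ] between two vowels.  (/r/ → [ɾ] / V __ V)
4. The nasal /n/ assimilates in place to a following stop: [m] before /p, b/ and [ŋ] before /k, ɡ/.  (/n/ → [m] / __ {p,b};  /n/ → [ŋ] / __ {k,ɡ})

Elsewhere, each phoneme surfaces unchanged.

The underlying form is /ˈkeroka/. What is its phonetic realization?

[ˈkeɾəkə]

/e/ (between /k/ and /r/) fails the environment for rule 2, so it stays [e].
/r/ (between /e/ and /o/) occurs between two vowels → [ɾ] by rule 3.
/o/ (between /r/ and /k/): in an unstressed syllable, so rule 2 applies → [ə].
Rule 2 applies to /a/ (word-final: in an unstressed syllable) → [ə].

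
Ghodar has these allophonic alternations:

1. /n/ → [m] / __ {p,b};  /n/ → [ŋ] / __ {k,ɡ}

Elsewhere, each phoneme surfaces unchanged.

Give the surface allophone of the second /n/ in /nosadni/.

/n/ — between /d/ and /i/; rule 1 does not apply here → [n].

[n]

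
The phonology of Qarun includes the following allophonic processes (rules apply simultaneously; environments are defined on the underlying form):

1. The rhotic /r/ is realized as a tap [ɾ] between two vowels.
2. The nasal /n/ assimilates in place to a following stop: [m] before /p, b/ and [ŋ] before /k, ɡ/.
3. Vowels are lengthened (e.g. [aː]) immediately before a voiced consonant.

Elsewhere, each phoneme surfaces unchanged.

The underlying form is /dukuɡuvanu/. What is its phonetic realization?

[dukuːɡuːvaːnu]

/u/ (between /d/ and /k/) fails the environment for rule 3, so it stays [u].
/u/ (between /k/ and /ɡ/): before a voiced consonant, so rule 3 applies → [uː].
/u/ (between /ɡ/ and /v/) occurs before a voiced consonant → [uː] by rule 3.
Rule 3 applies to /a/ (between /v/ and /n/: before a voiced consonant) → [aː].
/n/ (between /a/ and /u/) fails the environment for rule 2, so it stays [n].
/u/ (word-final) fails the environment for rule 3, so it stays [u].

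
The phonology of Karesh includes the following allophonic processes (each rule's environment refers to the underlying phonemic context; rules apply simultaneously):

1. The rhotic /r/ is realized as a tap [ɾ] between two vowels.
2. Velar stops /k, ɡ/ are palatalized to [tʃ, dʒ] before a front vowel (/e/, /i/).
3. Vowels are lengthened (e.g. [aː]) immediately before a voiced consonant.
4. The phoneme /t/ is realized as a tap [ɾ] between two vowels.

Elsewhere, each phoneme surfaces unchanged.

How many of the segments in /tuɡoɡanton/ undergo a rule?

Segments that undergo a rule: /u/ → [uː] (rule 3); /o/ → [oː] (rule 3); /a/ → [aː] (rule 3); /o/ → [oː] (rule 3).
All other segments surface unchanged.

4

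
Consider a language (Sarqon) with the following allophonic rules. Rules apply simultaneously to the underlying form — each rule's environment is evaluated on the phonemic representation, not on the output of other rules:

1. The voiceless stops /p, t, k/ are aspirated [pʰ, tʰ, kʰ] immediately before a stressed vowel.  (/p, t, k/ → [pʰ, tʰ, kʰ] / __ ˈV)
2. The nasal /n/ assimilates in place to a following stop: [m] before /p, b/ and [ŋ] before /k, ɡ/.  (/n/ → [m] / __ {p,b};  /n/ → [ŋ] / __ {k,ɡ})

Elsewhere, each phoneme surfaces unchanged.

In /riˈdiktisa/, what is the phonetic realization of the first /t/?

/t/ (between /k/ and /i/): rule 1 targets it, but not immediately before a stressed vowel → unchanged [t].

[t]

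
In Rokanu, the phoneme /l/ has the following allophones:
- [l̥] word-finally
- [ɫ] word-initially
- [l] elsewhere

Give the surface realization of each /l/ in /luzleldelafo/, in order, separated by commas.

[ɫ], [l], [l], [l]

Occurrence 1 (position 1): word-initially → [ɫ].
Occurrence 2 (position 4): no conditioning environment matches → elsewhere allophone [l].
Occurrence 3 (position 6): no conditioning environment matches → elsewhere allophone [l].
Occurrence 4 (position 9): no conditioning environment matches → elsewhere allophone [l].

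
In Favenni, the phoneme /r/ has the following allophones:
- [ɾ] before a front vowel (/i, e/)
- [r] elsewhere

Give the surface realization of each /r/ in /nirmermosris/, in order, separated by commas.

[r], [r], [ɾ]

Occurrence 1 (position 3): no conditioning environment matches → elsewhere allophone [r].
Occurrence 2 (position 6): no conditioning environment matches → elsewhere allophone [r].
Occurrence 3 (position 10): before a front vowel (/i, e/) → [ɾ].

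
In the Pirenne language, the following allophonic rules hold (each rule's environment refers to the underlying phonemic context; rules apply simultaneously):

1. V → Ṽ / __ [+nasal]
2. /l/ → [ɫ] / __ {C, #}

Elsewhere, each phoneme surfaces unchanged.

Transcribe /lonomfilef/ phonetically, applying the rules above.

[lõnõmfilef]

/l/ (word-initial) fails the environment for rule 2, so it stays [l].
Rule 1 applies to /o/ (between /l/ and /n/: before a nasal consonant) → [õ].
/n/ (between /o/ and /o/) is unaffected → [n].
/o/ (between /n/ and /m/): before a nasal consonant, so rule 1 applies → [õ].
/m/ (between /o/ and /f/): no rule targets it → [m].
/f/ (between /m/ and /i/) is unaffected → [f].
/i/ (between /f/ and /l/): rule 1 targets it, but not before a nasal consonant → unchanged [i].
/l/ (between /i/ and /e/): rule 2 targets it, but not word-finally or immediately before a consonant → unchanged [l].
/e/ (between /l/ and /f/) fails the environment for rule 1, so it stays [e].
/f/ — not in any rule's target class → [f].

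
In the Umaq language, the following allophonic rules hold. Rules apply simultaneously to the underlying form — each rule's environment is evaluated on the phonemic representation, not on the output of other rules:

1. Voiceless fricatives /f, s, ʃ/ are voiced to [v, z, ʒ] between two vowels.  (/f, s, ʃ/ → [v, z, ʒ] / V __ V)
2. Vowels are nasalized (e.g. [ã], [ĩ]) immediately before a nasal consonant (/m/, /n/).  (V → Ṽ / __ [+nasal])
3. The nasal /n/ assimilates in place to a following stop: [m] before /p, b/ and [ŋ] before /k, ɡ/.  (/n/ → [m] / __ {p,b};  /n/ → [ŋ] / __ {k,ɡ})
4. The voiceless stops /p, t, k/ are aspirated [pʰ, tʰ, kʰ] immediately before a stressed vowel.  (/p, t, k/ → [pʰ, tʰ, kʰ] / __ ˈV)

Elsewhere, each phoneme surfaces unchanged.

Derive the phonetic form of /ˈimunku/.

/i/ (word-initial) occurs before a nasal consonant → [ĩ] by rule 2.
/m/ (between /i/ and /u/): no rule targets it → [m].
/u/ (between /m/ and /n/) occurs before a nasal consonant → [ũ] by rule 2.
/n/ (between /u/ and /k/) occurs before a labial or velar stop → [ŋ] by rule 3.
/k/ (between /n/ and /u/) fails the environment for rule 4, so it stays [k].
/u/ (word-final) is in the target of rule 2 but the environment (before a nasal consonant) is not met → [u].

[ˈĩmũŋku]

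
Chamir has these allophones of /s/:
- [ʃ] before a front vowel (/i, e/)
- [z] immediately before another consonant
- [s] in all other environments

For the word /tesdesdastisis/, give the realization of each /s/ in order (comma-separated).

[z], [z], [z], [ʃ], [s]

Occurrence 1 (position 3): immediately before another consonant → [z].
Occurrence 2 (position 6): immediately before another consonant → [z].
Occurrence 3 (position 9): immediately before another consonant → [z].
Occurrence 4 (position 12): before a front vowel (/i, e/) → [ʃ].
Occurrence 5 (position 14): no conditioning environment matches → elsewhere allophone [s].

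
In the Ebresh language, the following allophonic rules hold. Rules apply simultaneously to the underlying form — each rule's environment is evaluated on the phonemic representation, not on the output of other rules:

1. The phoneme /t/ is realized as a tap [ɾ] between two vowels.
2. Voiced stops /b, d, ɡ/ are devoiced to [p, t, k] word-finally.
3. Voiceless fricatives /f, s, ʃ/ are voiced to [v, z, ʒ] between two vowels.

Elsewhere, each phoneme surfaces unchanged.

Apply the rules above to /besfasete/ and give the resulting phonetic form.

[besfazeɾe]

/b/ — word-initial; rule 2 does not apply here → [b].
/s/ — between /e/ and /f/; rule 3 does not apply here → [s].
/f/ (between /s/ and /a/): rule 3 targets it, but not between two vowels → unchanged [f].
/s/ (between /a/ and /e/) occurs between two vowels → [z] by rule 3.
/t/ (between /e/ and /e/) occurs between two vowels → [ɾ] by rule 1.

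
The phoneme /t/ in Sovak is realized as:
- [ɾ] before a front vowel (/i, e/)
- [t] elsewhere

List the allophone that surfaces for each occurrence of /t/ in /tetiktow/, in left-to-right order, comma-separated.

[ɾ], [ɾ], [t]

Occurrence 1 (position 1): before a front vowel (/i, e/) → [ɾ].
Occurrence 2 (position 3): before a front vowel (/i, e/) → [ɾ].
Occurrence 3 (position 6): no conditioning environment matches → elsewhere allophone [t].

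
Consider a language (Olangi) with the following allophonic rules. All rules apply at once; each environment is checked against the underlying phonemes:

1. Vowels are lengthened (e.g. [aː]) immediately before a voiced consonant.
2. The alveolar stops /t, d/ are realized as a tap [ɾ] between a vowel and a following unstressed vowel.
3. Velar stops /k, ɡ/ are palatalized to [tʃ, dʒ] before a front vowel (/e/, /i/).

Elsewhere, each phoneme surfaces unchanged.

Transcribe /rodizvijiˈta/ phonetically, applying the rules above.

Rule 1 applies to /o/ (between /r/ and /d/: before a voiced consonant) → [oː].
/d/ (between /o/ and /i/): between a vowel and a following unstressed vowel, so rule 2 applies → [ɾ].
/i/ (between /d/ and /z/): before a voiced consonant, so rule 1 applies → [iː].
/i/ (between /v/ and /j/) occurs before a voiced consonant → [iː] by rule 1.
/i/ — between /j/ and /t/; rule 1 does not apply here → [i].
/t/ (between /i/ and /a/) is in the target of rule 2 but the environment (between a vowel and a following unstressed vowel) is not met → [t].
/a/ (word-final) is in the target of rule 1 but the environment (before a voiced consonant) is not met → [a].

[roːɾiːzviːjiˈta]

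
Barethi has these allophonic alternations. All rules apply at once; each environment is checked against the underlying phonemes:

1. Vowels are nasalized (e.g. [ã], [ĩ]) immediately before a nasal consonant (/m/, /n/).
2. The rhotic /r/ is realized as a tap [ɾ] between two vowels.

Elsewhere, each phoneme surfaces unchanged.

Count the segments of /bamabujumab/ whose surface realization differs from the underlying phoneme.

Segments that undergo a rule: /a/ → [ã] (rule 1); /u/ → [ũ] (rule 1).
All other segments surface unchanged.

2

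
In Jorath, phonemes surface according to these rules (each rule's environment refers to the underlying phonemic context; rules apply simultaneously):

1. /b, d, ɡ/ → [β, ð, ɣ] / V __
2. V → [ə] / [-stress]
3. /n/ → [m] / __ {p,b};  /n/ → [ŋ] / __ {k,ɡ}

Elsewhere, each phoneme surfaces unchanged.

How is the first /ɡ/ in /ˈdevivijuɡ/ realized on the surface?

[ɣ]

/ɡ/ (word-final) occurs immediately after a vowel → [ɣ] by rule 1.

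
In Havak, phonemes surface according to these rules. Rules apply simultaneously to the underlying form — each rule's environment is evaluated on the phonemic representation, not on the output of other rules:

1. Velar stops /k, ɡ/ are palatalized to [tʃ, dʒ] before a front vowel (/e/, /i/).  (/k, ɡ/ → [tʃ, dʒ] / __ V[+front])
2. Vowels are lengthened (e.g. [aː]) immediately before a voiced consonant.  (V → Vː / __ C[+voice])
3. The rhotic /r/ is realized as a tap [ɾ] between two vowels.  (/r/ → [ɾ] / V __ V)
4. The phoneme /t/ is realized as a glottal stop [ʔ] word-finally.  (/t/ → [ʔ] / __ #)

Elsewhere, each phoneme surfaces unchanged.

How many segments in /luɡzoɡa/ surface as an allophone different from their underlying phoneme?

2

Segments that undergo a rule: /u/ → [uː] (rule 2); /o/ → [oː] (rule 2).
All other segments surface unchanged.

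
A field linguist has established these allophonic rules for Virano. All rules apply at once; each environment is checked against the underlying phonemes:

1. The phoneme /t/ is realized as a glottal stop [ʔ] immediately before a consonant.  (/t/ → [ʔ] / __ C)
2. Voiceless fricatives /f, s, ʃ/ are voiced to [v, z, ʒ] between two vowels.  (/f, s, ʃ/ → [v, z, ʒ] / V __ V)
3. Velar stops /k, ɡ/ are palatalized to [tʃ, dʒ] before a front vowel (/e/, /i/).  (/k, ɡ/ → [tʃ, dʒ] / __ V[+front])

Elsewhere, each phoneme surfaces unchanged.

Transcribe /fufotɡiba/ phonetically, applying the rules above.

/f/ — word-initial; rule 2 does not apply here → [f].
/f/ (between /u/ and /o/) occurs between two vowels → [v] by rule 2.
/t/ — between /o/ and /ɡ/, immediately before a consonant — surfaces as [ʔ] (rule 1).
/ɡ/ (between /t/ and /i/) occurs before a front vowel → [dʒ] by rule 3.

[fuvoʔdʒiba]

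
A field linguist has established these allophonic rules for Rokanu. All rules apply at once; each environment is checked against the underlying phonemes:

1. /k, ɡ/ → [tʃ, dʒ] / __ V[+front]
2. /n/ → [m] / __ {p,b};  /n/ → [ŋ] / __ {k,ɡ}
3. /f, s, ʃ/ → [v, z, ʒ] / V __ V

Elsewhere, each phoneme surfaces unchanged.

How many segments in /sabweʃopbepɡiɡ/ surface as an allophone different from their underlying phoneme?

2

Segments that undergo a rule: /ʃ/ → [ʒ] (rule 3); /ɡ/ → [dʒ] (rule 1).
All other segments surface unchanged.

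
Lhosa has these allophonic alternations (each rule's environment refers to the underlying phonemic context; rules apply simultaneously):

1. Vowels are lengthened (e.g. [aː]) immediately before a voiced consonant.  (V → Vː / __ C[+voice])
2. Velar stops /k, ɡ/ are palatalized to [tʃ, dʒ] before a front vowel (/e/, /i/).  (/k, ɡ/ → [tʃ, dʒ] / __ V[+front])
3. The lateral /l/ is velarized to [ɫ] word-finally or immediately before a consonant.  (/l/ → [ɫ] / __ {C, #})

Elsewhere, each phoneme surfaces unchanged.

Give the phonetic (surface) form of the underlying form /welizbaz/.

/w/ (word-initial): no rule targets it → [w].
/e/ — between /w/ and /l/, before a voiced consonant — surfaces as [eː] (rule 1).
/l/ — between /e/ and /i/; rule 3 does not apply here → [l].
/i/ (between /l/ and /z/): before a voiced consonant, so rule 1 applies → [iː].
/z/ stays [z].
/b/ (between /z/ and /a/): no rule targets it → [b].
Rule 1 applies to /a/ (between /b/ and /z/: before a voiced consonant) → [aː].
/z/ — not in any rule's target class → [z].

[weːliːzbaːz]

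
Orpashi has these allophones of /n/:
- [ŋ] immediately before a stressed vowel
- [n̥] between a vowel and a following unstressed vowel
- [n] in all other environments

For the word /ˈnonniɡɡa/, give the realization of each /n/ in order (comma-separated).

[ŋ], [n], [n]

Occurrence 1 (position 1): immediately before a stressed vowel → [ŋ].
Occurrence 2 (position 3): no conditioning environment matches → elsewhere allophone [n].
Occurrence 3 (position 4): no conditioning environment matches → elsewhere allophone [n].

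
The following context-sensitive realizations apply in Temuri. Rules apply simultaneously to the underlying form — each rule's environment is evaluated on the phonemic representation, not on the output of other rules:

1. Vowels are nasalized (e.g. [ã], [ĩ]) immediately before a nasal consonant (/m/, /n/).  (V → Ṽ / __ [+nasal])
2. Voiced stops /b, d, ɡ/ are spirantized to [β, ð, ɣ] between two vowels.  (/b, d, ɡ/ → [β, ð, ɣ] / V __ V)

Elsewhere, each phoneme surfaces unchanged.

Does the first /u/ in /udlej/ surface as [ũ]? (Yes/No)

/u/ (word-initial): rule 1 targets it, but not before a nasal consonant → unchanged [u].
The actual realization is [u], not [ũ].

No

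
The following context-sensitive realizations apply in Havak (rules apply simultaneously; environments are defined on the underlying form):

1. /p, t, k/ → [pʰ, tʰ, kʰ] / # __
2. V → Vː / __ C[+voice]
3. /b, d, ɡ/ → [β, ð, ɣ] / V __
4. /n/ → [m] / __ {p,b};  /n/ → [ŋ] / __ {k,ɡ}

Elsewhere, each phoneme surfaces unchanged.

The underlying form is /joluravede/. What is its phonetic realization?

/j/ (word-initial): no rule targets it → [j].
Rule 2 applies to /o/ (between /j/ and /l/: before a voiced consonant) → [oː].
/l/ (between /o/ and /u/): no rule targets it → [l].
Rule 2 applies to /u/ (between /l/ and /r/: before a voiced consonant) → [uː].
/r/ — not in any rule's target class → [r].
/a/ meets the environment for rule 2 (before a voiced consonant) → [aː].
/v/ — not in any rule's target class → [v].
/e/ — between /v/ and /d/, before a voiced consonant — surfaces as [eː] (rule 2).
/d/ (between /e/ and /e/): immediately after a vowel, so rule 3 applies → [ð].
/e/ (word-final): rule 2 targets it, but not before a voiced consonant → unchanged [e].

[joːluːraːveːðe]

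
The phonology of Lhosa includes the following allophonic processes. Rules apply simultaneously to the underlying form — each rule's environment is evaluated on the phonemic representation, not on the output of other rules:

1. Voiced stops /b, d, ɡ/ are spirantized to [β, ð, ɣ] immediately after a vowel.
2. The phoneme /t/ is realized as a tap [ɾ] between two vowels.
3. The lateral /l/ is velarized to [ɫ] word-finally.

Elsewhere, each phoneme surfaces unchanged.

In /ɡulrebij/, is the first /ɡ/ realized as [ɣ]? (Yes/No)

/ɡ/ (word-initial) fails the environment for rule 1, so it stays [ɡ].
The actual realization is [ɡ], not [ɣ].

No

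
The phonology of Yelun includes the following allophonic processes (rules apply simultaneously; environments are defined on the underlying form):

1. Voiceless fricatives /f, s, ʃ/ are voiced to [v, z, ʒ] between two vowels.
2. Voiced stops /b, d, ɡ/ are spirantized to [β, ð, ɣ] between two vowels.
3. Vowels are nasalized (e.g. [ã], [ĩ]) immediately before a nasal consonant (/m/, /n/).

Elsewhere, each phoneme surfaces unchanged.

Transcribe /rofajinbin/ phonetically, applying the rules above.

[rovajĩnbĩn]

/r/ (word-initial) is unaffected → [r].
/o/ (between /r/ and /f/) is in the target of rule 3 but the environment (before a nasal consonant) is not met → [o].
/f/ meets the environment for rule 1 (between two vowels) → [v].
/a/ (between /f/ and /j/): rule 3 targets it, but not before a nasal consonant → unchanged [a].
/j/ (between /a/ and /i/): no rule targets it → [j].
/i/ meets the environment for rule 3 (before a nasal consonant) → [ĩ].
/n/ stays [n].
/b/ (between /n/ and /i/) fails the environment for rule 2, so it stays [b].
/i/ (between /b/ and /n/) occurs before a nasal consonant → [ĩ] by rule 3.
/n/ — not in any rule's target class → [n].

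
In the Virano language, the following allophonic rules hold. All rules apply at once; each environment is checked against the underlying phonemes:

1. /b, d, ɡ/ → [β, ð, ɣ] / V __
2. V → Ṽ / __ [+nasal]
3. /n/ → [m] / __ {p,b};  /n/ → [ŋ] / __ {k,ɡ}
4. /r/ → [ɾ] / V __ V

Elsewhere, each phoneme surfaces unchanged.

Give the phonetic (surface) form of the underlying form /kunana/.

/k/ (word-initial): no rule targets it → [k].
/u/ (between /k/ and /n/): before a nasal consonant, so rule 2 applies → [ũ].
/n/ — between /u/ and /a/; rule 3 does not apply here → [n].
Rule 2 applies to /a/ (between /n/ and /n/: before a nasal consonant) → [ã].
/n/ — between /a/ and /a/; rule 3 does not apply here → [n].
/a/ (word-final) fails the environment for rule 2, so it stays [a].

[kũnãna]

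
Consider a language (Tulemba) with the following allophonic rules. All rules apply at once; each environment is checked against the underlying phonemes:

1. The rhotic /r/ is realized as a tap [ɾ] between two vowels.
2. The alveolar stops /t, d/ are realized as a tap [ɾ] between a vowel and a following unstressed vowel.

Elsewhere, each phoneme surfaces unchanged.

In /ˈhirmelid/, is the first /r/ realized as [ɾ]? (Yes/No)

/r/ — between /i/ and /m/; rule 1 does not apply here → [r].
The actual realization is [r], not [ɾ].

No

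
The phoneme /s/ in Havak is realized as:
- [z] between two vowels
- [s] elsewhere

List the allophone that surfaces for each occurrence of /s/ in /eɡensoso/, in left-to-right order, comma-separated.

Occurrence 1 (position 5): no conditioning environment matches → elsewhere allophone [s].
Occurrence 2 (position 7): between two vowels → [z].

[s], [z]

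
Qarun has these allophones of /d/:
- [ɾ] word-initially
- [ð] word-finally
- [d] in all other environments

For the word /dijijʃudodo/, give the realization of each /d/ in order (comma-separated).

Occurrence 1 (position 1): word-initially → [ɾ].
Occurrence 2 (position 8): no conditioning environment matches → elsewhere allophone [d].
Occurrence 3 (position 10): no conditioning environment matches → elsewhere allophone [d].

[ɾ], [d], [d]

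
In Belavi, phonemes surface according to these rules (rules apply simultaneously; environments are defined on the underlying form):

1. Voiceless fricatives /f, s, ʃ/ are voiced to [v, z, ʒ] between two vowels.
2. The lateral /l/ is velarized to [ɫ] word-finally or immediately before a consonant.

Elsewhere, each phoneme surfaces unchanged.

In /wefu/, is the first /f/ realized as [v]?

/f/ — between /e/ and /u/, between two vowels — surfaces as [v] (rule 1).
The actual realization is [v], which matches [v].

Yes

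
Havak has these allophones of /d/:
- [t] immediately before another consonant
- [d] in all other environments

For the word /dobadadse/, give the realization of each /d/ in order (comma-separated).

[d], [d], [t]

Occurrence 1 (position 1): no conditioning environment matches → elsewhere allophone [d].
Occurrence 2 (position 5): no conditioning environment matches → elsewhere allophone [d].
Occurrence 3 (position 7): immediately before another consonant → [t].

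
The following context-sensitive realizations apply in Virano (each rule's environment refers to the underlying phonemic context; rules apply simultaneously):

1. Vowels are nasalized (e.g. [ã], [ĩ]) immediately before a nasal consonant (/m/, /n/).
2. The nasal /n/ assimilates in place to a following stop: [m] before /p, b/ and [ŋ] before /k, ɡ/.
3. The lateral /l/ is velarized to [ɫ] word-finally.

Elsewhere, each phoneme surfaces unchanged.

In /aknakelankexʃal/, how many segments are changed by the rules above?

3

Segments that undergo a rule: /a/ → [ã] (rule 1); /n/ → [ŋ] (rule 2); /l/ → [ɫ] (rule 3).
All other segments surface unchanged.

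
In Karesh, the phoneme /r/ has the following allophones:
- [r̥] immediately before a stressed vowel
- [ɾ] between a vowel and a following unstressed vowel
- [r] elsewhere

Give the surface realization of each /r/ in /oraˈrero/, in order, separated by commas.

Occurrence 1 (position 2): between a vowel and a following unstressed vowel → [ɾ].
Occurrence 2 (position 4): immediately before a stressed vowel → [r̥].
Occurrence 3 (position 6): between a vowel and a following unstressed vowel → [ɾ].

[ɾ], [r̥], [ɾ]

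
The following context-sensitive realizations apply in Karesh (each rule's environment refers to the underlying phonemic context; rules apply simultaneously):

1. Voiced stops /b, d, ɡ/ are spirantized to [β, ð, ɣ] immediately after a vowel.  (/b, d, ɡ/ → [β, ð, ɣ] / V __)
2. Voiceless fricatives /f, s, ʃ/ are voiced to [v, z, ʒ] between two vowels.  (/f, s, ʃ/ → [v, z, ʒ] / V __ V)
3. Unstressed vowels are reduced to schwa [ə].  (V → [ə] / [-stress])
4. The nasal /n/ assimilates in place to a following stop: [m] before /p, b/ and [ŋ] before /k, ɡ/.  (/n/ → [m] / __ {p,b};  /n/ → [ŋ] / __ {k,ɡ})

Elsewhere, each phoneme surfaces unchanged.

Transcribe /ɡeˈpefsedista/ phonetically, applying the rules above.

[ɡəˈpefsəðəstə]

/ɡ/ (word-initial) fails the environment for rule 1, so it stays [ɡ].
Rule 3 applies to /e/ (between /ɡ/ and /p/: in an unstressed syllable) → [ə].
/e/ (between /p/ and /f/) fails the environment for rule 3, so it stays [e].
/f/ (between /e/ and /s/) is in the target of rule 2 but the environment (between two vowels) is not met → [f].
/s/ — between /f/ and /e/; rule 2 does not apply here → [s].
/e/ — between /s/ and /d/, in an unstressed syllable — surfaces as [ə] (rule 3).
/d/ (between /e/ and /i/): immediately after a vowel, so rule 1 applies → [ð].
/i/ meets the environment for rule 3 (in an unstressed syllable) → [ə].
/s/ (between /i/ and /t/) is in the target of rule 2 but the environment (between two vowels) is not met → [s].
/a/ (word-final): in an unstressed syllable, so rule 3 applies → [ə].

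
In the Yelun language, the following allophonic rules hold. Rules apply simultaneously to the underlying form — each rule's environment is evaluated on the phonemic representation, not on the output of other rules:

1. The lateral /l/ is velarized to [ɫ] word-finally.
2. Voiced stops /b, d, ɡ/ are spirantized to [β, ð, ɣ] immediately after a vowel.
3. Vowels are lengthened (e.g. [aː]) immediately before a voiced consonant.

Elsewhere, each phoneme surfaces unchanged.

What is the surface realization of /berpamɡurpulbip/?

[beːrpaːmɡuːrpuːlbip]

/b/ (word-initial) fails the environment for rule 2, so it stays [b].
/e/ — between /b/ and /r/, before a voiced consonant — surfaces as [eː] (rule 3).
/r/ — not in any rule's target class → [r].
/p/ (between /r/ and /a/): no rule targets it → [p].
/a/ (between /p/ and /m/): before a voiced consonant, so rule 3 applies → [aː].
/m/ (between /a/ and /ɡ/): no rule targets it → [m].
/ɡ/ (between /m/ and /u/) fails the environment for rule 2, so it stays [ɡ].
/u/ (between /ɡ/ and /r/) occurs before a voiced consonant → [uː] by rule 3.
/r/ (between /u/ and /p/) is unaffected → [r].
/p/ (between /r/ and /u/) is unaffected → [p].
Rule 3 applies to /u/ (between /p/ and /l/: before a voiced consonant) → [uː].
/l/ — between /u/ and /b/; rule 1 does not apply here → [l].
/b/ (between /l/ and /i/) is in the target of rule 2 but the environment (immediately after a vowel) is not met → [b].
/i/ (between /b/ and /p/) is in the target of rule 3 but the environment (before a voiced consonant) is not met → [i].
/p/ (word-final): no rule targets it → [p].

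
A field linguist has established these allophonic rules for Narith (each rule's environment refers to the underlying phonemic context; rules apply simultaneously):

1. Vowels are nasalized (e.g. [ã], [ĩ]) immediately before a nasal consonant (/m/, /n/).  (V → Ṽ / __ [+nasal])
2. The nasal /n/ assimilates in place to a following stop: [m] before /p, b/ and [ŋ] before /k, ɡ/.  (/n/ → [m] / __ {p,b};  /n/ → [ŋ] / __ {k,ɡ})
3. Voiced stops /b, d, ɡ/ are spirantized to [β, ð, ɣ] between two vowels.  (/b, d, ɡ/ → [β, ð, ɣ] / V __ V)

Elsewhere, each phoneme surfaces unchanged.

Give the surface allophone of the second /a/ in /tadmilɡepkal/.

/a/ — between /k/ and /l/; rule 1 does not apply here → [a].

[a]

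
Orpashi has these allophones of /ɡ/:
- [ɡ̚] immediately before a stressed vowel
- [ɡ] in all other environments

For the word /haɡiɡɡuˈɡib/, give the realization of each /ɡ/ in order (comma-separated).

Occurrence 1 (position 3): no conditioning environment matches → elsewhere allophone [ɡ].
Occurrence 2 (position 5): no conditioning environment matches → elsewhere allophone [ɡ].
Occurrence 3 (position 6): no conditioning environment matches → elsewhere allophone [ɡ].
Occurrence 4 (position 8): immediately before a stressed vowel → [ɡ̚].

[ɡ], [ɡ], [ɡ], [ɡ̚]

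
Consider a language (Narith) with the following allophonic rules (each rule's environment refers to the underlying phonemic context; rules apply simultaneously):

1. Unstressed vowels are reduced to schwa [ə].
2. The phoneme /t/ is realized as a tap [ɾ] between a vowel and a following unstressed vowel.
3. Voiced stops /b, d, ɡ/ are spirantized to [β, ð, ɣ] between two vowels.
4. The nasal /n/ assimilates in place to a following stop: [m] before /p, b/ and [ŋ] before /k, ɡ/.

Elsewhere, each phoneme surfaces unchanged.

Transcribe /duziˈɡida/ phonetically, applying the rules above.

/d/ (word-initial) is in the target of rule 3 but the environment (between two vowels) is not met → [d].
/u/ meets the environment for rule 1 (in an unstressed syllable) → [ə].
/z/ stays [z].
/i/ (between /z/ and /ɡ/): in an unstressed syllable, so rule 1 applies → [ə].
/ɡ/ (between /i/ and /i/): between two vowels, so rule 3 applies → [ɣ].
/i/ (between /ɡ/ and /d/) fails the environment for rule 1, so it stays [i].
/d/ (between /i/ and /a/) occurs between two vowels → [ð] by rule 3.
/a/ meets the environment for rule 1 (in an unstressed syllable) → [ə].

[dəzəˈɣiðə]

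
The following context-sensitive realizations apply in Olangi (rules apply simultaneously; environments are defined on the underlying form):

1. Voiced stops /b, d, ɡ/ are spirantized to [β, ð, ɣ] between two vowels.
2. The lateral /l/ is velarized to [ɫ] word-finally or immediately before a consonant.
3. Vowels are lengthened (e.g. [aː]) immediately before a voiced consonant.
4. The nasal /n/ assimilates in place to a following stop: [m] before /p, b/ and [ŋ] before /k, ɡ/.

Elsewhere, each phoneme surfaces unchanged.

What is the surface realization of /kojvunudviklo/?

[koːjvuːnuːdviklo]

Rule 3 applies to /o/ (between /k/ and /j/: before a voiced consonant) → [oː].
/u/ — between /v/ and /n/, before a voiced consonant — surfaces as [uː] (rule 3).
/n/ (between /u/ and /u/) is in the target of rule 4 but the environment (before a labial or velar stop) is not met → [n].
/u/ (between /n/ and /d/): before a voiced consonant, so rule 3 applies → [uː].
/d/ — between /u/ and /v/; rule 1 does not apply here → [d].
/i/ — between /v/ and /k/; rule 3 does not apply here → [i].
/l/ (between /k/ and /o/) is in the target of rule 2 but the environment (word-finally or immediately before a consonant) is not met → [l].
/o/ (word-final) fails the environment for rule 3, so it stays [o].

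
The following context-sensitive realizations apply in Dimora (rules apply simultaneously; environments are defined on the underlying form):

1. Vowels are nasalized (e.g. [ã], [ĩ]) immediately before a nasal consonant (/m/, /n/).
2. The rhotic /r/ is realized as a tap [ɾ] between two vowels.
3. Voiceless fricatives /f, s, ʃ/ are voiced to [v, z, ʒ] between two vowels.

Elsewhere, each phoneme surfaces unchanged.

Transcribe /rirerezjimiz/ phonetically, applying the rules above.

[riɾeɾezjĩmiz]

/r/ — word-initial; rule 2 does not apply here → [r].
/i/ (between /r/ and /r/) fails the environment for rule 1, so it stays [i].
/r/ (between /i/ and /e/): between two vowels, so rule 2 applies → [ɾ].
/e/ (between /r/ and /r/) fails the environment for rule 1, so it stays [e].
Rule 2 applies to /r/ (between /e/ and /e/: between two vowels) → [ɾ].
/e/ (between /r/ and /z/): rule 1 targets it, but not before a nasal consonant → unchanged [e].
/z/ — not in any rule's target class → [z].
/j/ (between /z/ and /i/): no rule targets it → [j].
/i/ (between /j/ and /m/) occurs before a nasal consonant → [ĩ] by rule 1.
/m/ — not in any rule's target class → [m].
/i/ (between /m/ and /z/) is in the target of rule 1 but the environment (before a nasal consonant) is not met → [i].
/z/ — not in any rule's target class → [z].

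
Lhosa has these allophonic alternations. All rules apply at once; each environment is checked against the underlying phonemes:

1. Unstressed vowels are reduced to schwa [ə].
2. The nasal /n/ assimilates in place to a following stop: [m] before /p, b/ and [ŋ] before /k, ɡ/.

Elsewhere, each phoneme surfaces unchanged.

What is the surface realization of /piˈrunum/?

[pəˈrunəm]

/p/ — not in any rule's target class → [p].
Rule 1 applies to /i/ (between /p/ and /r/: in an unstressed syllable) → [ə].
/r/ stays [r].
/u/ (between /r/ and /n/): rule 1 targets it, but not in an unstressed syllable → unchanged [u].
/n/ — between /u/ and /u/; rule 2 does not apply here → [n].
/u/ (between /n/ and /m/): in an unstressed syllable, so rule 1 applies → [ə].
/m/ stays [m].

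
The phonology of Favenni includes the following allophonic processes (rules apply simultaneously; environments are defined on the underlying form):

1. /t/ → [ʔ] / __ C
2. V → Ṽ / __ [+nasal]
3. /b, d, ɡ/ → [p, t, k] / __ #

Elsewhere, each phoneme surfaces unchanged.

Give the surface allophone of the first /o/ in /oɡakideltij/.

[o]

/o/ (word-initial) is in the target of rule 2 but the environment (before a nasal consonant) is not met → [o].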